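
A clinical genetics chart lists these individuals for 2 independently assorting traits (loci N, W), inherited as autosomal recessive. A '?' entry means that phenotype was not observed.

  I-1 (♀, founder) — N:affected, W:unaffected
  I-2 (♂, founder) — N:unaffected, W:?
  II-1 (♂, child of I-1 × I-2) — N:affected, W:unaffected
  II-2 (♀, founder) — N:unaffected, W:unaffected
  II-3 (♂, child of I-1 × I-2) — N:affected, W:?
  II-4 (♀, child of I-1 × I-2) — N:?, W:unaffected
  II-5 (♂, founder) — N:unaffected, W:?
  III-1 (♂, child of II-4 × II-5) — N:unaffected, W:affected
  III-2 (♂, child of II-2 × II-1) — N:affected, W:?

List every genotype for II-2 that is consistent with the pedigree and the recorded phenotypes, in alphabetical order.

II-2 ∈ {Nn WW, Nn Ww}

N/I-1 aff ·: nn
N/I-2 un ·: Nn
N/II-1 aff I-1×I-2: nn
N/II-2 un ·: Nn
N/II-3 aff I-1×I-2: nn
N/II-4 ? I-1×I-2: Nn|nn
N/II-5 un ·: NN|Nn
N/III-1 un II-4×II-5: NN|Nn
N/III-2 aff II-2×II-1: nn
⇒ N over [I-1,I-2,II-1,II-2,II-3,II-4,II-5,III-1,III-2]: 6 consistent
W/I-1 un ·: WW|Ww
W/I-2 ? ·: WW|Ww|ww
W/II-1 un I-1×I-2: WW|Ww
W/II-2 un ·: WW|Ww
W/II-3 ? I-1×I-2: WW|Ww|ww
W/II-4 un I-1×I-2: Ww
W/II-5 ? ·: Ww|ww
W/III-1 aff II-4×II-5: ww
W/III-2 ? II-2×II-1: WW|Ww|ww
⇒ W over [I-1,I-2,II-1,II-2,II-3,II-4,II-5,III-1,III-2]: 142 consistent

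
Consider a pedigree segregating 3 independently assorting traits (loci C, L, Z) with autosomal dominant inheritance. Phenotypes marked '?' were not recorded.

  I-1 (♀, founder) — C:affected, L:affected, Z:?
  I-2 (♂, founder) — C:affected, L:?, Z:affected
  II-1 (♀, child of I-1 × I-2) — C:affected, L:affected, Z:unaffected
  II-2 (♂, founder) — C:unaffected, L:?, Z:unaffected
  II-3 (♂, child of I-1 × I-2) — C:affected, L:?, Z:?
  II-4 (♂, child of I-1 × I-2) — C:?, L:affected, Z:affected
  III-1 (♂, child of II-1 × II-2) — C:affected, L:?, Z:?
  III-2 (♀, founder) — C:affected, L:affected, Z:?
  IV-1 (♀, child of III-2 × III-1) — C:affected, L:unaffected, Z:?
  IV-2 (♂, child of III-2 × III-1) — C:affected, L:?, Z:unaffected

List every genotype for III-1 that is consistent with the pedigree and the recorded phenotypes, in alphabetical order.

III-1 ∈ {Cc Ll zz, Cc ll zz}

C/I-1 aff ·: Cc|CC
C/I-2 aff ·: Cc|CC
C/II-1 aff I-1×I-2: Cc|CC
C/II-2 un ·: cc
C/II-3 aff I-1×I-2: Cc|CC
C/II-4 ? I-1×I-2: cc|Cc|CC
C/III-1 aff II-1×II-2: Cc
C/III-2 aff ·: Cc|CC
C/IV-1 aff III-2×III-1: Cc|CC
C/IV-2 aff III-2×III-1: Cc|CC
⇒ C over [I-1,I-2,II-1,II-2,II-3,II-4,III-1,III-2,IV-1,IV-2]: 232 consistent
L/I-1 aff ·: Ll|LL
L/I-2 ? ·: ll|Ll|LL
L/II-1 aff I-1×I-2: Ll|LL
L/II-2 ? ·: ll|Ll|LL
L/II-3 ? I-1×I-2: ll|Ll|LL
L/II-4 aff I-1×I-2: Ll|LL
L/III-1 ? II-1×II-2: ll|Ll
L/III-2 aff ·: Ll
L/IV-1 un III-2×III-1: ll
L/IV-2 ? III-2×III-1: ll|Ll|LL
⇒ L over [I-1,I-2,II-1,II-2,II-3,II-4,III-1,III-2,IV-1,IV-2]: 311 consistent
Z/I-1 ? ·: zz|Zz
Z/I-2 aff ·: Zz
Z/II-1 un I-1×I-2: zz
Z/II-2 un ·: zz
Z/II-3 ? I-1×I-2: zz|Zz|ZZ
Z/II-4 aff I-1×I-2: Zz|ZZ
Z/III-1 ? II-1×II-2: zz
Z/III-2 ? ·: zz|Zz
Z/IV-1 ? III-2×III-1: zz|Zz
Z/IV-2 un III-2×III-1: zz
⇒ Z over [I-1,I-2,II-1,II-2,II-3,II-4,III-1,III-2,IV-1,IV-2]: 24 consistent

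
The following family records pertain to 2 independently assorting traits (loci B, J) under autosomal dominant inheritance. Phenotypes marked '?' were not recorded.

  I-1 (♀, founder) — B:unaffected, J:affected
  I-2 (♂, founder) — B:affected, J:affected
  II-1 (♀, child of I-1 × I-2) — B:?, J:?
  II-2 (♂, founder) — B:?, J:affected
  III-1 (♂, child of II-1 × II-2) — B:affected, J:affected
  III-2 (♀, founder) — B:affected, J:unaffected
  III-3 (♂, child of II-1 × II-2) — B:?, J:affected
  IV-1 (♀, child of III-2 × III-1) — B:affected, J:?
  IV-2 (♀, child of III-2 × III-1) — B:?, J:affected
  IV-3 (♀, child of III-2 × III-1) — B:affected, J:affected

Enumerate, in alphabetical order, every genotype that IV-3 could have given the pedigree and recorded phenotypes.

IV-3 ∈ {BB Jj, Bb Jj}

B/I-1 un ·: bb
B/I-2 aff ·: Bb|BB
B/II-1 ? I-1×I-2: bb|Bb
B/II-2 ? ·: bb|Bb|BB
B/III-1 aff II-1×II-2: Bb|BB
B/III-2 aff ·: Bb|BB
B/III-3 ? II-1×II-2: bb|Bb|BB
B/IV-1 aff III-2×III-1: Bb|BB
B/IV-2 ? III-2×III-1: bb|Bb|BB
B/IV-3 aff III-2×III-1: Bb|BB
⇒ B over [I-1,I-2,II-1,II-2,III-1,III-2,III-3,IV-1,IV-2,IV-3]: 430 consistent
J/I-1 aff ·: Jj|JJ
J/I-2 aff ·: Jj|JJ
J/II-1 ? I-1×I-2: jj|Jj|JJ
J/II-2 aff ·: Jj|JJ
J/III-1 aff II-1×II-2: Jj|JJ
J/III-2 un ·: jj
J/III-3 aff II-1×II-2: Jj|JJ
J/IV-1 ? III-2×III-1: jj|Jj
J/IV-2 aff III-2×III-1: Jj
J/IV-3 aff III-2×III-1: Jj
⇒ J over [I-1,I-2,II-1,II-2,III-1,III-2,III-3,IV-1,IV-2,IV-3]: 68 consistent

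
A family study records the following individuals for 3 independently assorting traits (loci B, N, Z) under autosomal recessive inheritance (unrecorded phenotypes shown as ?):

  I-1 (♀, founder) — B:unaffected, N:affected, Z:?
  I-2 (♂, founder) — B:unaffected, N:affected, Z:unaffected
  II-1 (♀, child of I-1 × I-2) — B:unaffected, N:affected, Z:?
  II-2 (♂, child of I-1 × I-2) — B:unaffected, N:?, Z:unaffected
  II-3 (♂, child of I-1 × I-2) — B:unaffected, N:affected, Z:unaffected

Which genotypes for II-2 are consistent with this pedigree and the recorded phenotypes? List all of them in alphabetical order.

II-2 ∈ {BB nn ZZ, BB nn Zz, Bb nn ZZ, Bb nn Zz}

B/I-1 un ·: BB|Bb
B/I-2 un ·: BB|Bb
B/II-1 un I-1×I-2: BB|Bb
B/II-2 un I-1×I-2: BB|Bb
B/II-3 un I-1×I-2: BB|Bb
⇒ B over [I-1,I-2,II-1,II-2,II-3]: 25 consistent
N/I-1 aff ·: nn
N/I-2 aff ·: nn
N/II-1 aff I-1×I-2: nn
N/II-2 ? I-1×I-2: nn
N/II-3 aff I-1×I-2: nn
⇒ N over [I-1,I-2,II-1,II-2,II-3]: 1 consistent
Z/I-1 ? ·: ZZ|Zz|zz
Z/I-2 un ·: ZZ|Zz
Z/II-1 ? I-1×I-2: ZZ|Zz|zz
Z/II-2 un I-1×I-2: ZZ|Zz
Z/II-3 un I-1×I-2: ZZ|Zz
⇒ Z over [I-1,I-2,II-1,II-2,II-3]: 32 consistent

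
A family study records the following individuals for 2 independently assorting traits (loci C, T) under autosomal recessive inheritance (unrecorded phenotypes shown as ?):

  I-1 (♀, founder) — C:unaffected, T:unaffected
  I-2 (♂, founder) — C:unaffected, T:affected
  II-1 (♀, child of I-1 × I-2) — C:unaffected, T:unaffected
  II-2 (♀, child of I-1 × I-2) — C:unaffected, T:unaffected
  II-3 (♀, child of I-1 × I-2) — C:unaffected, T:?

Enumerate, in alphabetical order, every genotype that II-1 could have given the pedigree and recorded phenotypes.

II-1 ∈ {CC Tt, Cc Tt}

C/I-1 un ·: CC|Cc
C/I-2 un ·: CC|Cc
C/II-1 un I-1×I-2: CC|Cc
C/II-2 un I-1×I-2: CC|Cc
C/II-3 un I-1×I-2: CC|Cc
⇒ C over [I-1,I-2,II-1,II-2,II-3]: 25 consistent
T/I-1 un ·: TT|Tt
T/I-2 aff ·: tt
T/II-1 un I-1×I-2: Tt
T/II-2 un I-1×I-2: Tt
T/II-3 ? I-1×I-2: Tt|tt
⇒ T over [I-1,I-2,II-1,II-2,II-3]: 3 consistent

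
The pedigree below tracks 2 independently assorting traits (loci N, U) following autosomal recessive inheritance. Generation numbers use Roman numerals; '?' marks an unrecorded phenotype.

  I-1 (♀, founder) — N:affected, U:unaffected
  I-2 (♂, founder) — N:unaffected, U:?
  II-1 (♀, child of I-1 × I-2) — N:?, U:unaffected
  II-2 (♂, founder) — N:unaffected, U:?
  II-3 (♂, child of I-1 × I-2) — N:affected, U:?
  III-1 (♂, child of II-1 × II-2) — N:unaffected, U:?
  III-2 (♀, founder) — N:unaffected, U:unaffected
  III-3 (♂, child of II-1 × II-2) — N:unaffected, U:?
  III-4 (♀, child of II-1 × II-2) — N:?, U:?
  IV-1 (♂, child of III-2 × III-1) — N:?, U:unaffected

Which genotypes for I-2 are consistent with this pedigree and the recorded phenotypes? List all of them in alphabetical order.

I-2 ∈ {Nn UU, Nn Uu, Nn uu}

N/I-1 aff ·: nn
N/I-2 un ·: Nn
N/II-1 ? I-1×I-2: Nn|nn
N/II-2 un ·: NN|Nn
N/II-3 aff I-1×I-2: nn
N/III-1 un II-1×II-2: NN|Nn
N/III-2 un ·: NN|Nn
N/III-3 un II-1×II-2: NN|Nn
N/III-4 ? II-1×II-2: NN|Nn|nn
N/IV-1 ? III-2×III-1: NN|Nn|nn
⇒ N over [I-1,I-2,II-1,II-2,II-3,III-1,III-2,III-3,III-4,IV-1]: 95 consistent
U/I-1 un ·: UU|Uu
U/I-2 ? ·: UU|Uu|uu
U/II-1 un I-1×I-2: UU|Uu
U/II-2 ? ·: UU|Uu|uu
U/II-3 ? I-1×I-2: UU|Uu|uu
U/III-1 ? II-1×II-2: UU|Uu|uu
U/III-2 un ·: UU|Uu
U/III-3 ? II-1×II-2: UU|Uu|uu
U/III-4 ? II-1×II-2: UU|Uu|uu
U/IV-1 un III-2×III-1: UU|Uu
⇒ U over [I-1,I-2,II-1,II-2,II-3,III-1,III-2,III-3,III-4,IV-1]: 1610 consistent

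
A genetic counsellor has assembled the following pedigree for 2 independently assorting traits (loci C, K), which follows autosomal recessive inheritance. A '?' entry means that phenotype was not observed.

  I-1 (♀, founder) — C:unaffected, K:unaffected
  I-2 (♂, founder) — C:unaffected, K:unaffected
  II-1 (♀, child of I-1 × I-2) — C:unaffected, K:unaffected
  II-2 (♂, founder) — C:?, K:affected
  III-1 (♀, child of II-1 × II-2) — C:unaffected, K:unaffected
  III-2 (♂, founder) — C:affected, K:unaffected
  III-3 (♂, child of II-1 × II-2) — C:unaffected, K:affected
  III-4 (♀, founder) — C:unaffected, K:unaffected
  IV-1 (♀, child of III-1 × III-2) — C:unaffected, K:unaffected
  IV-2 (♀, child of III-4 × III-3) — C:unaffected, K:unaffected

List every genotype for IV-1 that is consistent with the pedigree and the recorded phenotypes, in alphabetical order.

C/I-1 un ·: CC|Cc
C/I-2 un ·: CC|Cc
C/II-1 un I-1×I-2: CC|Cc
C/II-2 ? ·: CC|Cc|cc
C/III-1 un II-1×II-2: CC|Cc
C/III-2 aff ·: cc
C/III-3 un II-1×II-2: CC|Cc
C/III-4 un ·: CC|Cc
C/IV-1 un III-1×III-2: Cc
C/IV-2 un III-4×III-3: CC|Cc
⇒ C over [I-1,I-2,II-1,II-2,III-1,III-2,III-3,III-4,IV-1,IV-2]: 180 consistent
K/I-1 un ·: KK|Kk
K/I-2 un ·: KK|Kk
K/II-1 un I-1×I-2: Kk
K/II-2 aff ·: kk
K/III-1 un II-1×II-2: Kk
K/III-2 un ·: KK|Kk
K/III-3 aff II-1×II-2: kk
K/III-4 un ·: KK|Kk
K/IV-1 un III-1×III-2: KK|Kk
K/IV-2 un III-4×III-3: Kk
⇒ K over [I-1,I-2,II-1,II-2,III-1,III-2,III-3,III-4,IV-1,IV-2]: 24 consistent

IV-1 ∈ {Cc KK, Cc Kk}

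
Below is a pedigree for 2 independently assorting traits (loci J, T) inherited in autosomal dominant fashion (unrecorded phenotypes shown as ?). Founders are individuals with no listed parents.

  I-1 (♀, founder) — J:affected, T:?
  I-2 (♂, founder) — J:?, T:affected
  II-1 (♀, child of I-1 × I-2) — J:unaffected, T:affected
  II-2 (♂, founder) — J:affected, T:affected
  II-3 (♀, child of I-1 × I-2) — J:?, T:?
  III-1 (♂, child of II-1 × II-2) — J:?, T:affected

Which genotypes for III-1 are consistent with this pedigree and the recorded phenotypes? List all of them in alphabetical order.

J/I-1 aff ·: Jj
J/I-2 ? ·: jj|Jj
J/II-1 un I-1×I-2: jj
J/II-2 aff ·: Jj|JJ
J/II-3 ? I-1×I-2: jj|Jj|JJ
J/III-1 ? II-1×II-2: jj|Jj
⇒ J over [I-1,I-2,II-1,II-2,II-3,III-1]: 15 consistent
T/I-1 ? ·: tt|Tt|TT
T/I-2 aff ·: Tt|TT
T/II-1 aff I-1×I-2: Tt|TT
T/II-2 aff ·: Tt|TT
T/II-3 ? I-1×I-2: tt|Tt|TT
T/III-1 aff II-1×II-2: Tt|TT
⇒ T over [I-1,I-2,II-1,II-2,II-3,III-1]: 64 consistent

III-1 ∈ {Jj TT, Jj Tt, jj TT, jj Tt}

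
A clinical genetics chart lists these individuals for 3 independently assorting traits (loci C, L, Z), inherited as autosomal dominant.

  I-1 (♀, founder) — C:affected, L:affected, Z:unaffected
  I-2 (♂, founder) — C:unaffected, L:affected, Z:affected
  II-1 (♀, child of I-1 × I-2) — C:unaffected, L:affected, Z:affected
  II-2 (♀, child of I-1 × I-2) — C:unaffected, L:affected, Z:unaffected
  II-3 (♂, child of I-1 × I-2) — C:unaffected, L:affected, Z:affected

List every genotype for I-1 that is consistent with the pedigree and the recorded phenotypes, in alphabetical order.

C/I-1 aff ·: Cc
C/I-2 un ·: cc
C/II-1 un I-1×I-2: cc
C/II-2 un I-1×I-2: cc
C/II-3 un I-1×I-2: cc
⇒ C over [I-1,I-2,II-1,II-2,II-3]: 1 consistent
L/I-1 aff ·: Ll|LL
L/I-2 aff ·: Ll|LL
L/II-1 aff I-1×I-2: Ll|LL
L/II-2 aff I-1×I-2: Ll|LL
L/II-3 aff I-1×I-2: Ll|LL
⇒ L over [I-1,I-2,II-1,II-2,II-3]: 25 consistent
Z/I-1 un ·: zz
Z/I-2 aff ·: Zz
Z/II-1 aff I-1×I-2: Zz
Z/II-2 un I-1×I-2: zz
Z/II-3 aff I-1×I-2: Zz
⇒ Z over [I-1,I-2,II-1,II-2,II-3]: 1 consistent

I-1 ∈ {Cc LL zz, Cc Ll zz}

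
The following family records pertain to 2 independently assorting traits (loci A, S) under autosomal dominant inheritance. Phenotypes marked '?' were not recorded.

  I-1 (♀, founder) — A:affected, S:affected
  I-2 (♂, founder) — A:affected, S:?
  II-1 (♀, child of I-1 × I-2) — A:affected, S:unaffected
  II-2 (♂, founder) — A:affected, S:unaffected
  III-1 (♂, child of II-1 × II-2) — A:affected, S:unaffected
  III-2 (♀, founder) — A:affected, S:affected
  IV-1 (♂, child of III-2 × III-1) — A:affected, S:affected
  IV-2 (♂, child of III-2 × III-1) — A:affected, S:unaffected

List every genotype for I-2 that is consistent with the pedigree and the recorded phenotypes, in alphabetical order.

A/I-1 aff ·: Aa|AA
A/I-2 aff ·: Aa|AA
A/II-1 aff I-1×I-2: Aa|AA
A/II-2 aff ·: Aa|AA
A/III-1 aff II-1×II-2: Aa|AA
A/III-2 aff ·: Aa|AA
A/IV-1 aff III-2×III-1: Aa|AA
A/IV-2 aff III-2×III-1: Aa|AA
⇒ A over [I-1,I-2,II-1,II-2,III-1,III-2,IV-1,IV-2]: 150 consistent
S/I-1 aff ·: Ss
S/I-2 ? ·: ss|Ss
S/II-1 un I-1×I-2: ss
S/II-2 un ·: ss
S/III-1 un II-1×II-2: ss
S/III-2 aff ·: Ss
S/IV-1 aff III-2×III-1: Ss
S/IV-2 un III-2×III-1: ss
⇒ S over [I-1,I-2,II-1,II-2,III-1,III-2,IV-1,IV-2]: 2 consistent

I-2 ∈ {AA Ss, AA ss, Aa Ss, Aa ss}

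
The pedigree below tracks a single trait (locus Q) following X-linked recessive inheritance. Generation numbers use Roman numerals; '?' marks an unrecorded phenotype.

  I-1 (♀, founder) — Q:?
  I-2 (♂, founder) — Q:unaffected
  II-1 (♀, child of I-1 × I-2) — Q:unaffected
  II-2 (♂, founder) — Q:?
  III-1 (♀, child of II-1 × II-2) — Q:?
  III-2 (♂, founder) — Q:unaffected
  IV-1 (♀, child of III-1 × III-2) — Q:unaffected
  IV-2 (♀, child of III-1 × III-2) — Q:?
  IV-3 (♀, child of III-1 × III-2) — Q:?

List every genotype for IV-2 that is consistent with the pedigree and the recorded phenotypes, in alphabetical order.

IV-2 ∈ {X^QX^Q, X^QX^q}

Q/I-1 ? ·: X^QX^Q|X^QX^q|X^qX^q
Q/I-2 un ·: X^QY
Q/II-1 un I-1×I-2: X^QX^Q|X^QX^q
Q/II-2 ? ·: X^QY|X^qY
Q/III-1 ? II-1×II-2: X^QX^Q|X^QX^q|X^qX^q
Q/III-2 un ·: X^QY
Q/IV-1 un III-1×III-2: X^QX^Q|X^QX^q
Q/IV-2 ? III-1×III-2: X^QX^Q|X^QX^q
Q/IV-3 ? III-1×III-2: X^QX^Q|X^QX^q
⇒ Q over [I-1,I-2,II-1,II-2,III-1,III-2,IV-1,IV-2,IV-3]: 54 consistent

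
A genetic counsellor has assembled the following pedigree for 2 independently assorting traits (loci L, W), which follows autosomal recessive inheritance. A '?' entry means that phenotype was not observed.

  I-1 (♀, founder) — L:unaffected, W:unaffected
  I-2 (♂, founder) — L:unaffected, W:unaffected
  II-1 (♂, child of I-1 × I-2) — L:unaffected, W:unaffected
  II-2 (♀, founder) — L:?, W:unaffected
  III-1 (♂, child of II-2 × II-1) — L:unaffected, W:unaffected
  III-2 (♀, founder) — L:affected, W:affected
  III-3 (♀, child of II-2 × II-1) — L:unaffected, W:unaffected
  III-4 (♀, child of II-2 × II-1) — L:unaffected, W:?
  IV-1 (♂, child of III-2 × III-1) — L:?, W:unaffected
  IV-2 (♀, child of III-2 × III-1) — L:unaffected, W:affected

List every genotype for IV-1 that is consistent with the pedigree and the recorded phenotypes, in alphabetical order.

IV-1 ∈ {Ll Ww, ll Ww}

L/I-1 un ·: LL|Ll
L/I-2 un ·: LL|Ll
L/II-1 un I-1×I-2: LL|Ll
L/II-2 ? ·: LL|Ll|ll
L/III-1 un II-2×II-1: LL|Ll
L/III-2 aff ·: ll
L/III-3 un II-2×II-1: LL|Ll
L/III-4 un II-2×II-1: LL|Ll
L/IV-1 ? III-2×III-1: Ll|ll
L/IV-2 un III-2×III-1: Ll
⇒ L over [I-1,I-2,II-1,II-2,III-1,III-2,III-3,III-4,IV-1,IV-2]: 138 consistent
W/I-1 un ·: WW|Ww
W/I-2 un ·: WW|Ww
W/II-1 un I-1×I-2: WW|Ww
W/II-2 un ·: WW|Ww
W/III-1 un II-2×II-1: Ww
W/III-2 aff ·: ww
W/III-3 un II-2×II-1: WW|Ww
W/III-4 ? II-2×II-1: WW|Ww|ww
W/IV-1 un III-2×III-1: Ww
W/IV-2 aff III-2×III-1: ww
⇒ W over [I-1,I-2,II-1,II-2,III-1,III-2,III-3,III-4,IV-1,IV-2]: 46 consistent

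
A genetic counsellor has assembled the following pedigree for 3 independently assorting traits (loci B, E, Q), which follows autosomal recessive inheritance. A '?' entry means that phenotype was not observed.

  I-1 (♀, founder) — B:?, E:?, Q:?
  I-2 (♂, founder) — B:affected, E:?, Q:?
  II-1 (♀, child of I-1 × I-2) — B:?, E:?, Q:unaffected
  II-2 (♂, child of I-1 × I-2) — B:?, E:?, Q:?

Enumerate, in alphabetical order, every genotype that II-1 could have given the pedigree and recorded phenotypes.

II-1 ∈ {Bb EE QQ, Bb EE Qq, Bb Ee QQ, Bb Ee Qq, Bb ee QQ, Bb ee Qq, bb EE QQ, bb EE Qq, bb Ee QQ, bb Ee Qq, bb ee QQ, bb ee Qq}

B/I-1 ? ·: BB|Bb|bb
B/I-2 aff ·: bb
B/II-1 ? I-1×I-2: Bb|bb
B/II-2 ? I-1×I-2: Bb|bb
⇒ B over [I-1,I-2,II-1,II-2]: 6 consistent
E/I-1 ? ·: EE|Ee|ee
E/I-2 ? ·: EE|Ee|ee
E/II-1 ? I-1×I-2: EE|Ee|ee
E/II-2 ? I-1×I-2: EE|Ee|ee
⇒ E over [I-1,I-2,II-1,II-2]: 29 consistent
Q/I-1 ? ·: QQ|Qq|qq
Q/I-2 ? ·: QQ|Qq|qq
Q/II-1 un I-1×I-2: QQ|Qq
Q/II-2 ? I-1×I-2: QQ|Qq|qq
⇒ Q over [I-1,I-2,II-1,II-2]: 21 consistent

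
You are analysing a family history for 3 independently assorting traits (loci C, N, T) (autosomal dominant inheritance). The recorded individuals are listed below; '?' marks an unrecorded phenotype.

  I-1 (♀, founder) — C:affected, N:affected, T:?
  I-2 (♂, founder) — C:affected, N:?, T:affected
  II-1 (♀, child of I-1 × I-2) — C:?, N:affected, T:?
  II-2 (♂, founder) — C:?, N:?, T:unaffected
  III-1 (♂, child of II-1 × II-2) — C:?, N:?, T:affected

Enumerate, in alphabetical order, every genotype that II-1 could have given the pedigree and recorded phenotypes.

C/I-1 aff ·: Cc|CC
C/I-2 aff ·: Cc|CC
C/II-1 ? I-1×I-2: cc|Cc|CC
C/II-2 ? ·: cc|Cc|CC
C/III-1 ? II-1×II-2: cc|Cc|CC
⇒ C over [I-1,I-2,II-1,II-2,III-1]: 41 consistent
N/I-1 aff ·: Nn|NN
N/I-2 ? ·: nn|Nn|NN
N/II-1 aff I-1×I-2: Nn|NN
N/II-2 ? ·: nn|Nn|NN
N/III-1 ? II-1×II-2: nn|Nn|NN
⇒ N over [I-1,I-2,II-1,II-2,III-1]: 51 consistent
T/I-1 ? ·: tt|Tt|TT
T/I-2 aff ·: Tt|TT
T/II-1 ? I-1×I-2: Tt|TT
T/II-2 un ·: tt
T/III-1 aff II-1×II-2: Tt
⇒ T over [I-1,I-2,II-1,II-2,III-1]: 9 consistent

II-1 ∈ {CC NN TT, CC NN Tt, CC Nn TT, CC Nn Tt, Cc NN TT, Cc NN Tt, Cc Nn TT, Cc Nn Tt, cc NN TT, cc NN Tt, cc Nn TT, cc Nn Tt}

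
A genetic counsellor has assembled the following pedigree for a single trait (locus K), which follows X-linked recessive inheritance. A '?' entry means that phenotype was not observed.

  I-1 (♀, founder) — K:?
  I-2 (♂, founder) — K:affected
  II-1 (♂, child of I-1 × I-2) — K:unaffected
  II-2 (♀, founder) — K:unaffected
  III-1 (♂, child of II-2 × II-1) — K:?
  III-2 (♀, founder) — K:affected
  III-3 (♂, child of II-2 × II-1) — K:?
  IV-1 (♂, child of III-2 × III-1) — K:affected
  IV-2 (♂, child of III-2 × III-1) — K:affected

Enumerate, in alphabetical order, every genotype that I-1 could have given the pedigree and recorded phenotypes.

I-1 ∈ {X^KX^K, X^KX^k}

K/I-1 ? ·: X^KX^K|X^KX^k
K/I-2 aff ·: X^kY
K/II-1 un I-1×I-2: X^KY
K/II-2 un ·: X^KX^K|X^KX^k
K/III-1 ? II-2×II-1: X^KY|X^kY
K/III-2 aff ·: X^kX^k
K/III-3 ? II-2×II-1: X^KY|X^kY
K/IV-1 aff III-2×III-1: X^kY
K/IV-2 aff III-2×III-1: X^kY
⇒ K over [I-1,I-2,II-1,II-2,III-1,III-2,III-3,IV-1,IV-2]: 10 consistent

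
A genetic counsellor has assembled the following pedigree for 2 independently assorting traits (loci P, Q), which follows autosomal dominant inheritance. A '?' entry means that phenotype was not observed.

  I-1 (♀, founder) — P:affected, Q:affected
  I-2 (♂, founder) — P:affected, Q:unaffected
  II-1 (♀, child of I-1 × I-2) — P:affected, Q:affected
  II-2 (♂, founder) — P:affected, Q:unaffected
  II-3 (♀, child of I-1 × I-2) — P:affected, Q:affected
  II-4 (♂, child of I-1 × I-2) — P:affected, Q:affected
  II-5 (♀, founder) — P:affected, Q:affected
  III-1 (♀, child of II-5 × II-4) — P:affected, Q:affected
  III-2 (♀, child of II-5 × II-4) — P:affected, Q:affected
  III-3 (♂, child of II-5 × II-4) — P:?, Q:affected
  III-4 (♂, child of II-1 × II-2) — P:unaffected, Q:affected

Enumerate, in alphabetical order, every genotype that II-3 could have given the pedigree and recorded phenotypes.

P/I-1 aff ·: Pp|PP
P/I-2 aff ·: Pp|PP
P/II-1 aff I-1×I-2: Pp
P/II-2 aff ·: Pp
P/II-3 aff I-1×I-2: Pp|PP
P/II-4 aff I-1×I-2: Pp|PP
P/II-5 aff ·: Pp|PP
P/III-1 aff II-5×II-4: Pp|PP
P/III-2 aff II-5×II-4: Pp|PP
P/III-3 ? II-5×II-4: pp|Pp|PP
P/III-4 un II-1×II-2: pp
⇒ P over [I-1,I-2,II-1,II-2,II-3,II-4,II-5,III-1,III-2,III-3,III-4]: 174 consistent
Q/I-1 aff ·: Qq|QQ
Q/I-2 un ·: qq
Q/II-1 aff I-1×I-2: Qq
Q/II-2 un ·: qq
Q/II-3 aff I-1×I-2: Qq
Q/II-4 aff I-1×I-2: Qq
Q/II-5 aff ·: Qq|QQ
Q/III-1 aff II-5×II-4: Qq|QQ
Q/III-2 aff II-5×II-4: Qq|QQ
Q/III-3 aff II-5×II-4: Qq|QQ
Q/III-4 aff II-1×II-2: Qq
⇒ Q over [I-1,I-2,II-1,II-2,II-3,II-4,II-5,III-1,III-2,III-3,III-4]: 32 consistent

II-3 ∈ {PP Qq, Pp Qq}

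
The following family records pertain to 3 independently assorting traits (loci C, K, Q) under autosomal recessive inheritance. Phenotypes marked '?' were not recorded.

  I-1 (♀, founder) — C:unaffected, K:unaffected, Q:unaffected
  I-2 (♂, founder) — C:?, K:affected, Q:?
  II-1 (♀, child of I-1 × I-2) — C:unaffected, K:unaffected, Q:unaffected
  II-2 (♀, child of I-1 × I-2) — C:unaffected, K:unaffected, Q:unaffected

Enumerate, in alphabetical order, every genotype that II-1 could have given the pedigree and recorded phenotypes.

II-1 ∈ {CC Kk QQ, CC Kk Qq, Cc Kk QQ, Cc Kk Qq}

C/I-1 un ·: CC|Cc
C/I-2 ? ·: CC|Cc|cc
C/II-1 un I-1×I-2: CC|Cc
C/II-2 un I-1×I-2: CC|Cc
⇒ C over [I-1,I-2,II-1,II-2]: 15 consistent
K/I-1 un ·: KK|Kk
K/I-2 aff ·: kk
K/II-1 un I-1×I-2: Kk
K/II-2 un I-1×I-2: Kk
⇒ K over [I-1,I-2,II-1,II-2]: 2 consistent
Q/I-1 un ·: QQ|Qq
Q/I-2 ? ·: QQ|Qq|qq
Q/II-1 un I-1×I-2: QQ|Qq
Q/II-2 un I-1×I-2: QQ|Qq
⇒ Q over [I-1,I-2,II-1,II-2]: 15 consistent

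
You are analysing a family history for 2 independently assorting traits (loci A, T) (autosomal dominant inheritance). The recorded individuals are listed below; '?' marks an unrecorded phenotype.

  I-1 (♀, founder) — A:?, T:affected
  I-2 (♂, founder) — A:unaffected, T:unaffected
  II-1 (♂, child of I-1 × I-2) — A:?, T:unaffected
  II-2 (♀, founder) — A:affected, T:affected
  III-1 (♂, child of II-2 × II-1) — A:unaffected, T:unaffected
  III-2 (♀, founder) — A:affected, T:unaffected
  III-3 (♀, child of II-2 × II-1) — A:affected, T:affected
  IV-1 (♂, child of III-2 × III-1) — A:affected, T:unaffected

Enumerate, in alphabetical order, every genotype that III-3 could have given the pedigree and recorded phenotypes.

A/I-1 ? ·: aa|Aa|AA
A/I-2 un ·: aa
A/II-1 ? I-1×I-2: aa|Aa
A/II-2 aff ·: Aa
A/III-1 un II-2×II-1: aa
A/III-2 aff ·: Aa|AA
A/III-3 aff II-2×II-1: Aa|AA
A/IV-1 aff III-2×III-1: Aa
⇒ A over [I-1,I-2,II-1,II-2,III-1,III-2,III-3,IV-1]: 12 consistent
T/I-1 aff ·: Tt
T/I-2 un ·: tt
T/II-1 un I-1×I-2: tt
T/II-2 aff ·: Tt
T/III-1 un II-2×II-1: tt
T/III-2 un ·: tt
T/III-3 aff II-2×II-1: Tt
T/IV-1 un III-2×III-1: tt
⇒ T over [I-1,I-2,II-1,II-2,III-1,III-2,III-3,IV-1]: 1 consistent

III-3 ∈ {AA Tt, Aa Tt}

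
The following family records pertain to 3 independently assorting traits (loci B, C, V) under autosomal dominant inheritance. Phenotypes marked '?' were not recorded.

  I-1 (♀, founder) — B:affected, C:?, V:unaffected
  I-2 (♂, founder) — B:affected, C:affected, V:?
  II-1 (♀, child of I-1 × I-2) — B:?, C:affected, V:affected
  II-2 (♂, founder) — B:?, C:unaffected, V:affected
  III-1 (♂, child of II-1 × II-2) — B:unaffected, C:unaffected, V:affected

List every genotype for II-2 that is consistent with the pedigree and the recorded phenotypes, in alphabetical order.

B/I-1 aff ·: Bb|BB
B/I-2 aff ·: Bb|BB
B/II-1 ? I-1×I-2: bb|Bb
B/II-2 ? ·: bb|Bb
B/III-1 un II-1×II-2: bb
⇒ B over [I-1,I-2,II-1,II-2,III-1]: 8 consistent
C/I-1 ? ·: cc|Cc|CC
C/I-2 aff ·: Cc|CC
C/II-1 aff I-1×I-2: Cc
C/II-2 un ·: cc
C/III-1 un II-1×II-2: cc
⇒ C over [I-1,I-2,II-1,II-2,III-1]: 5 consistent
V/I-1 un ·: vv
V/I-2 ? ·: Vv|VV
V/II-1 aff I-1×I-2: Vv
V/II-2 aff ·: Vv|VV
V/III-1 aff II-1×II-2: Vv|VV
⇒ V over [I-1,I-2,II-1,II-2,III-1]: 8 consistent

II-2 ∈ {Bb cc VV, Bb cc Vv, bb cc VV, bb cc Vv}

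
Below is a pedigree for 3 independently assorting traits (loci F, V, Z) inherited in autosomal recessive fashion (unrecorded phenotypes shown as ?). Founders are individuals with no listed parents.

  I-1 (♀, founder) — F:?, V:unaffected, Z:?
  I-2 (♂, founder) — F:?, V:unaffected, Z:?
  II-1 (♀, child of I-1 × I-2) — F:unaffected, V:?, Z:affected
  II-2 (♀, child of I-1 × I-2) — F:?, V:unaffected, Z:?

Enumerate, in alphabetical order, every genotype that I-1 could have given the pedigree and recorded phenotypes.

F/I-1 ? ·: FF|Ff|ff
F/I-2 ? ·: FF|Ff|ff
F/II-1 un I-1×I-2: FF|Ff
F/II-2 ? I-1×I-2: FF|Ff|ff
⇒ F over [I-1,I-2,II-1,II-2]: 21 consistent
V/I-1 un ·: VV|Vv
V/I-2 un ·: VV|Vv
V/II-1 ? I-1×I-2: VV|Vv|vv
V/II-2 un I-1×I-2: VV|Vv
⇒ V over [I-1,I-2,II-1,II-2]: 15 consistent
Z/I-1 ? ·: Zz|zz
Z/I-2 ? ·: Zz|zz
Z/II-1 aff I-1×I-2: zz
Z/II-2 ? I-1×I-2: ZZ|Zz|zz
⇒ Z over [I-1,I-2,II-1,II-2]: 8 consistent

I-1 ∈ {FF VV Zz, FF VV zz, FF Vv Zz, FF Vv zz, Ff VV Zz, Ff VV zz, Ff Vv Zz, Ff Vv zz, ff VV Zz, ff VV zz, ff Vv Zz, ff Vv zz}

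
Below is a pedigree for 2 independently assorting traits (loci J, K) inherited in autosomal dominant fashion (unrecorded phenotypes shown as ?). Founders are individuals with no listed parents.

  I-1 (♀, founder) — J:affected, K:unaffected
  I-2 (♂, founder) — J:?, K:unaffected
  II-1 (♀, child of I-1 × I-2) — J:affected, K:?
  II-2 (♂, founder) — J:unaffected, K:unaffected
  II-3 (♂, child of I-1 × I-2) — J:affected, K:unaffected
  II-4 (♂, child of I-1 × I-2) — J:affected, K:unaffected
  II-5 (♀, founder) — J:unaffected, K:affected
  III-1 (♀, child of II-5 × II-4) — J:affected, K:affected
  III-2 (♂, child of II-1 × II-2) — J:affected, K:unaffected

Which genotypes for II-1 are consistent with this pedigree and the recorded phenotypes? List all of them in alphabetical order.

J/I-1 aff ·: Jj|JJ
J/I-2 ? ·: jj|Jj|JJ
J/II-1 aff I-1×I-2: Jj|JJ
J/II-2 un ·: jj
J/II-3 aff I-1×I-2: Jj|JJ
J/II-4 aff I-1×I-2: Jj|JJ
J/II-5 un ·: jj
J/III-1 aff II-5×II-4: Jj
J/III-2 aff II-1×II-2: Jj
⇒ J over [I-1,I-2,II-1,II-2,II-3,II-4,II-5,III-1,III-2]: 27 consistent
K/I-1 un ·: kk
K/I-2 un ·: kk
K/II-1 ? I-1×I-2: kk
K/II-2 un ·: kk
K/II-3 un I-1×I-2: kk
K/II-4 un I-1×I-2: kk
K/II-5 aff ·: Kk|KK
K/III-1 aff II-5×II-4: Kk
K/III-2 un II-1×II-2: kk
⇒ K over [I-1,I-2,II-1,II-2,II-3,II-4,II-5,III-1,III-2]: 2 consistent

II-1 ∈ {JJ kk, Jj kk}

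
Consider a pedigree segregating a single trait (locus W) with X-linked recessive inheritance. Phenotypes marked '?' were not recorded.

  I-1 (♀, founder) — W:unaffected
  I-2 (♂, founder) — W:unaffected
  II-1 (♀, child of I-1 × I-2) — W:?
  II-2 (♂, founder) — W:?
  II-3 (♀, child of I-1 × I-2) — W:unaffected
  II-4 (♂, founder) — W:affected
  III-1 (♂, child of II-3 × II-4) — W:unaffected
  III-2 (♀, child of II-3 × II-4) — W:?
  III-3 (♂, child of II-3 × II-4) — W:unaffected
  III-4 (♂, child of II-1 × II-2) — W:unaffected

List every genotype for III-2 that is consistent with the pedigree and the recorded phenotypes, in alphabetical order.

W/I-1 un ·: X^WX^W|X^WX^w
W/I-2 un ·: X^WY
W/II-1 ? I-1×I-2: X^WX^W|X^WX^w
W/II-2 ? ·: X^WY|X^wY
W/II-3 un I-1×I-2: X^WX^W|X^WX^w
W/II-4 aff ·: X^wY
W/III-1 un II-3×II-4: X^WY
W/III-2 ? II-3×II-4: X^WX^w|X^wX^w
W/III-3 un II-3×II-4: X^WY
W/III-4 un II-1×II-2: X^WY
⇒ W over [I-1,I-2,II-1,II-2,II-3,II-4,III-1,III-2,III-3,III-4]: 14 consistent

III-2 ∈ {X^WX^w, X^wX^w}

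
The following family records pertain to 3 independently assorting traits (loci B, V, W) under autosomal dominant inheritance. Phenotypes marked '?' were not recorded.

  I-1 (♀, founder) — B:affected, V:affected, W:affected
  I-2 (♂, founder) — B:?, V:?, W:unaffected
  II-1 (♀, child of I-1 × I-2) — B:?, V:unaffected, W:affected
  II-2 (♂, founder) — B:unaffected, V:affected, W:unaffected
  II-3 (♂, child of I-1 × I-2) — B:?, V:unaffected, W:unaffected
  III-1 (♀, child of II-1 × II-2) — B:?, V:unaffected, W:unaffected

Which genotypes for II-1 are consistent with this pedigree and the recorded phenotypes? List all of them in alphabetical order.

B/I-1 aff ·: Bb|BB
B/I-2 ? ·: bb|Bb|BB
B/II-1 ? I-1×I-2: bb|Bb|BB
B/II-2 un ·: bb
B/II-3 ? I-1×I-2: bb|Bb|BB
B/III-1 ? II-1×II-2: bb|Bb
⇒ B over [I-1,I-2,II-1,II-2,II-3,III-1]: 33 consistent
V/I-1 aff ·: Vv
V/I-2 ? ·: vv|Vv
V/II-1 un I-1×I-2: vv
V/II-2 aff ·: Vv
V/II-3 un I-1×I-2: vv
V/III-1 un II-1×II-2: vv
⇒ V over [I-1,I-2,II-1,II-2,II-3,III-1]: 2 consistent
W/I-1 aff ·: Ww
W/I-2 un ·: ww
W/II-1 aff I-1×I-2: Ww
W/II-2 un ·: ww
W/II-3 un I-1×I-2: ww
W/III-1 un II-1×II-2: ww
⇒ W over [I-1,I-2,II-1,II-2,II-3,III-1]: 1 consistent

II-1 ∈ {BB vv Ww, Bb vv Ww, bb vv Ww}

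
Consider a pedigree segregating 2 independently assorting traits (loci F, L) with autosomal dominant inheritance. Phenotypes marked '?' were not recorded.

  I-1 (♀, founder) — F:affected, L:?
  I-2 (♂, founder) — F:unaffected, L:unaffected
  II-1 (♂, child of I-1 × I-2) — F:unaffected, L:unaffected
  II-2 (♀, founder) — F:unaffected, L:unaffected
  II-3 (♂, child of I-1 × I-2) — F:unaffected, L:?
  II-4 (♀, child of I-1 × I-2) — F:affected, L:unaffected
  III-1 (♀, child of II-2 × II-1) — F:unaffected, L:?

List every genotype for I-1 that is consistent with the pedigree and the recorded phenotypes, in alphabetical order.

F/I-1 aff ·: Ff
F/I-2 un ·: ff
F/II-1 un I-1×I-2: ff
F/II-2 un ·: ff
F/II-3 un I-1×I-2: ff
F/II-4 aff I-1×I-2: Ff
F/III-1 un II-2×II-1: ff
⇒ F over [I-1,I-2,II-1,II-2,II-3,II-4,III-1]: 1 consistent
L/I-1 ? ·: ll|Ll
L/I-2 un ·: ll
L/II-1 un I-1×I-2: ll
L/II-2 un ·: ll
L/II-3 ? I-1×I-2: ll|Ll
L/II-4 un I-1×I-2: ll
L/III-1 ? II-2×II-1: ll
⇒ L over [I-1,I-2,II-1,II-2,II-3,II-4,III-1]: 3 consistent

I-1 ∈ {Ff Ll, Ff ll}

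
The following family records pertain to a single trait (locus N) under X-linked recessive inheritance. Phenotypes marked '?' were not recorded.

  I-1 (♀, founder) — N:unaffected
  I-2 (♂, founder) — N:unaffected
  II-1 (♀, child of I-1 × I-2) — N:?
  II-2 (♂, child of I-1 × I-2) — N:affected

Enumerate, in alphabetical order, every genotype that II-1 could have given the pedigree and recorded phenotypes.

N/I-1 un ·: X^NX^n
N/I-2 un ·: X^NY
N/II-1 ? I-1×I-2: X^NX^N|X^NX^n
N/II-2 aff I-1×I-2: X^nY
⇒ N over [I-1,I-2,II-1,II-2]: 2 consistent

II-1 ∈ {X^NX^N, X^NX^n}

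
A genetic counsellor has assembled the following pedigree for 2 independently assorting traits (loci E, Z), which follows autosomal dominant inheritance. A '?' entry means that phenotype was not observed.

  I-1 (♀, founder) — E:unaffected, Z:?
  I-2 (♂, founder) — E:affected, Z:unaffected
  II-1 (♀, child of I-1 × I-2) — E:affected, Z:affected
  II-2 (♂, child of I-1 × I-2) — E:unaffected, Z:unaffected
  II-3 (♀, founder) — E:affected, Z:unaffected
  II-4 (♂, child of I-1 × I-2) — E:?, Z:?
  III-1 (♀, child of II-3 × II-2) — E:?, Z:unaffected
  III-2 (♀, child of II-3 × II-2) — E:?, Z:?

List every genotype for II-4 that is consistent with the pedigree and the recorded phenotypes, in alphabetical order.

II-4 ∈ {Ee Zz, Ee zz, ee Zz, ee zz}

E/I-1 un ·: ee
E/I-2 aff ·: Ee
E/II-1 aff I-1×I-2: Ee
E/II-2 un I-1×I-2: ee
E/II-3 aff ·: Ee|EE
E/II-4 ? I-1×I-2: ee|Ee
E/III-1 ? II-3×II-2: ee|Ee
E/III-2 ? II-3×II-2: ee|Ee
⇒ E over [I-1,I-2,II-1,II-2,II-3,II-4,III-1,III-2]: 10 consistent
Z/I-1 ? ·: Zz
Z/I-2 un ·: zz
Z/II-1 aff I-1×I-2: Zz
Z/II-2 un I-1×I-2: zz
Z/II-3 un ·: zz
Z/II-4 ? I-1×I-2: zz|Zz
Z/III-1 un II-3×II-2: zz
Z/III-2 ? II-3×II-2: zz
⇒ Z over [I-1,I-2,II-1,II-2,II-3,II-4,III-1,III-2]: 2 consistent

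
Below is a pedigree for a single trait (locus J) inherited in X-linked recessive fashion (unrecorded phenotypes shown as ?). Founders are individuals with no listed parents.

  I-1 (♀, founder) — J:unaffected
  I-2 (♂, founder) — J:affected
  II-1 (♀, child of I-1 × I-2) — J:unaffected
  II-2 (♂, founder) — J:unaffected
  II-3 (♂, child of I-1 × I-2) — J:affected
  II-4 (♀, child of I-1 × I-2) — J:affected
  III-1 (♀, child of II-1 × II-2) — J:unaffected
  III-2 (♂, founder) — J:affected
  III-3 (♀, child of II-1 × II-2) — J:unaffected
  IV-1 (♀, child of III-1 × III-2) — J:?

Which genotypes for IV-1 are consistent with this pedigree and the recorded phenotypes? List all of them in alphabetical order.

IV-1 ∈ {X^JX^j, X^jX^j}

J/I-1 un ·: X^JX^j
J/I-2 aff ·: X^jY
J/II-1 un I-1×I-2: X^JX^j
J/II-2 un ·: X^JY
J/II-3 aff I-1×I-2: X^jY
J/II-4 aff I-1×I-2: X^jX^j
J/III-1 un II-1×II-2: X^JX^J|X^JX^j
J/III-2 aff ·: X^jY
J/III-3 un II-1×II-2: X^JX^J|X^JX^j
J/IV-1 ? III-1×III-2: X^JX^j|X^jX^j
⇒ J over [I-1,I-2,II-1,II-2,II-3,II-4,III-1,III-2,III-3,IV-1]: 6 consistent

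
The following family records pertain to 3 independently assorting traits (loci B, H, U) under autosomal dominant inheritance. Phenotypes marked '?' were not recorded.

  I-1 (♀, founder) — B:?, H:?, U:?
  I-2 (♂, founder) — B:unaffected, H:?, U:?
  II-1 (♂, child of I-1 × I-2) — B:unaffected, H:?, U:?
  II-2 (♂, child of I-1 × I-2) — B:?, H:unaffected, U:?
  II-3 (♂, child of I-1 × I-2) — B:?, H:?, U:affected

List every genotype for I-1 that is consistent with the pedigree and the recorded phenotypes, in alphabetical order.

B/I-1 ? ·: bb|Bb
B/I-2 un ·: bb
B/II-1 un I-1×I-2: bb
B/II-2 ? I-1×I-2: bb|Bb
B/II-3 ? I-1×I-2: bb|Bb
⇒ B over [I-1,I-2,II-1,II-2,II-3]: 5 consistent
H/I-1 ? ·: hh|Hh
H/I-2 ? ·: hh|Hh
H/II-1 ? I-1×I-2: hh|Hh|HH
H/II-2 un I-1×I-2: hh
H/II-3 ? I-1×I-2: hh|Hh|HH
⇒ H over [I-1,I-2,II-1,II-2,II-3]: 18 consistent
U/I-1 ? ·: uu|Uu|UU
U/I-2 ? ·: uu|Uu|UU
U/II-1 ? I-1×I-2: uu|Uu|UU
U/II-2 ? I-1×I-2: uu|Uu|UU
U/II-3 aff I-1×I-2: Uu|UU
⇒ U over [I-1,I-2,II-1,II-2,II-3]: 45 consistent

I-1 ∈ {Bb Hh UU, Bb Hh Uu, Bb Hh uu, Bb hh UU, Bb hh Uu, Bb hh uu, bb Hh UU, bb Hh Uu, bb Hh uu, bb hh UU, bb hh Uu, bb hh uu}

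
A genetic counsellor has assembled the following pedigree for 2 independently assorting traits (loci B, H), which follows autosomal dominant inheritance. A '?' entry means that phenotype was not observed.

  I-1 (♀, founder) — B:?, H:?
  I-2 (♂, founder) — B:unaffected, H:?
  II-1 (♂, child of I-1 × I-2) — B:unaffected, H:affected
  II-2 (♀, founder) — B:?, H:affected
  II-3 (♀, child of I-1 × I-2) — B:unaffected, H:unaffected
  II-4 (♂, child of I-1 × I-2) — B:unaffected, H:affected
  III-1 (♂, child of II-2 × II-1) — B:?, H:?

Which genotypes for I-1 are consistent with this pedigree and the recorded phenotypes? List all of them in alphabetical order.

B/I-1 ? ·: bb|Bb
B/I-2 un ·: bb
B/II-1 un I-1×I-2: bb
B/II-2 ? ·: bb|Bb|BB
B/II-3 un I-1×I-2: bb
B/II-4 un I-1×I-2: bb
B/III-1 ? II-2×II-1: bb|Bb
⇒ B over [I-1,I-2,II-1,II-2,II-3,II-4,III-1]: 8 consistent
H/I-1 ? ·: hh|Hh
H/I-2 ? ·: hh|Hh
H/II-1 aff I-1×I-2: Hh|HH
H/II-2 aff ·: Hh|HH
H/II-3 un I-1×I-2: hh
H/II-4 aff I-1×I-2: Hh|HH
H/III-1 ? II-2×II-1: hh|Hh|HH
⇒ H over [I-1,I-2,II-1,II-2,II-3,II-4,III-1]: 26 consistent

I-1 ∈ {Bb Hh, Bb hh, bb Hh, bb hh}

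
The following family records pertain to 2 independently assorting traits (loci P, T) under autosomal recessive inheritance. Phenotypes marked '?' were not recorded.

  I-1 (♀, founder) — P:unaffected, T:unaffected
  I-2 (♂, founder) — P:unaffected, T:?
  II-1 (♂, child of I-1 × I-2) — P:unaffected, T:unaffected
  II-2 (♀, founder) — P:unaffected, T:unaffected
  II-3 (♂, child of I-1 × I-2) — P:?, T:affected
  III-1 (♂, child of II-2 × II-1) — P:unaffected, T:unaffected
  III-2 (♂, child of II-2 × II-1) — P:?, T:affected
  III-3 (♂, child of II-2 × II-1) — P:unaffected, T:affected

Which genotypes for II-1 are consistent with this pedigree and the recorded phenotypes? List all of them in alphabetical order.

II-1 ∈ {PP Tt, Pp Tt}

P/I-1 un ·: PP|Pp
P/I-2 un ·: PP|Pp
P/II-1 un I-1×I-2: PP|Pp
P/II-2 un ·: PP|Pp
P/II-3 ? I-1×I-2: PP|Pp|pp
P/III-1 un II-2×II-1: PP|Pp
P/III-2 ? II-2×II-1: PP|Pp|pp
P/III-3 un II-2×II-1: PP|Pp
⇒ P over [I-1,I-2,II-1,II-2,II-3,III-1,III-2,III-3]: 212 consistent
T/I-1 un ·: Tt
T/I-2 ? ·: Tt|tt
T/II-1 un I-1×I-2: Tt
T/II-2 un ·: Tt
T/II-3 aff I-1×I-2: tt
T/III-1 un II-2×II-1: TT|Tt
T/III-2 aff II-2×II-1: tt
T/III-3 aff II-2×II-1: tt
⇒ T over [I-1,I-2,II-1,II-2,II-3,III-1,III-2,III-3]: 4 consistent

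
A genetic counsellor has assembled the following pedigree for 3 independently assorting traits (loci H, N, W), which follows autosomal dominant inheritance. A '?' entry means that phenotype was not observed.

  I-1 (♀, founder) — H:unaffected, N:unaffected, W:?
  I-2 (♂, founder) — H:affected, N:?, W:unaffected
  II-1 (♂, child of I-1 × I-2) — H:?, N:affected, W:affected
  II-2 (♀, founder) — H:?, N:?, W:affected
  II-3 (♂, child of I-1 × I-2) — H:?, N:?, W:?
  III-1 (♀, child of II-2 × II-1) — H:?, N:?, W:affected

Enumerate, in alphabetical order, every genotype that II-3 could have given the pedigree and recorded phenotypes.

H/I-1 un ·: hh
H/I-2 aff ·: Hh|HH
H/II-1 ? I-1×I-2: hh|Hh
H/II-2 ? ·: hh|Hh|HH
H/II-3 ? I-1×I-2: hh|Hh
H/III-1 ? II-2×II-1: hh|Hh|HH
⇒ H over [I-1,I-2,II-1,II-2,II-3,III-1]: 29 consistent
N/I-1 un ·: nn
N/I-2 ? ·: Nn|NN
N/II-1 aff I-1×I-2: Nn
N/II-2 ? ·: nn|Nn|NN
N/II-3 ? I-1×I-2: nn|Nn
N/III-1 ? II-2×II-1: nn|Nn|NN
⇒ N over [I-1,I-2,II-1,II-2,II-3,III-1]: 21 consistent
W/I-1 ? ·: Ww|WW
W/I-2 un ·: ww
W/II-1 aff I-1×I-2: Ww
W/II-2 aff ·: Ww|WW
W/II-3 ? I-1×I-2: ww|Ww
W/III-1 aff II-2×II-1: Ww|WW
⇒ W over [I-1,I-2,II-1,II-2,II-3,III-1]: 12 consistent

II-3 ∈ {Hh Nn Ww, Hh Nn ww, Hh nn Ww, Hh nn ww, hh Nn Ww, hh Nn ww, hh nn Ww, hh nn ww}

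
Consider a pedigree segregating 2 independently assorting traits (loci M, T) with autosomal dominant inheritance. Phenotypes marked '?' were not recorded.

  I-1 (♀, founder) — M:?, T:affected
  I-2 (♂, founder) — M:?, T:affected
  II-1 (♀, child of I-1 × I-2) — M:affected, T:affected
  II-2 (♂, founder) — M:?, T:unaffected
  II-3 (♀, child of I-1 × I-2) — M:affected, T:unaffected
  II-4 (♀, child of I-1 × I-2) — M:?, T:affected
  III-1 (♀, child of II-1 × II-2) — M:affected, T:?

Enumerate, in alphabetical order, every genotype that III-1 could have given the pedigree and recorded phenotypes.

M/I-1 ? ·: mm|Mm|MM
M/I-2 ? ·: mm|Mm|MM
M/II-1 aff I-1×I-2: Mm|MM
M/II-2 ? ·: mm|Mm|MM
M/II-3 aff I-1×I-2: Mm|MM
M/II-4 ? I-1×I-2: mm|Mm|MM
M/III-1 aff II-1×II-2: Mm|MM
⇒ M over [I-1,I-2,II-1,II-2,II-3,II-4,III-1]: 160 consistent
T/I-1 aff ·: Tt
T/I-2 aff ·: Tt
T/II-1 aff I-1×I-2: Tt|TT
T/II-2 un ·: tt
T/II-3 un I-1×I-2: tt
T/II-4 aff I-1×I-2: Tt|TT
T/III-1 ? II-1×II-2: tt|Tt
⇒ T over [I-1,I-2,II-1,II-2,II-3,II-4,III-1]: 6 consistent

III-1 ∈ {MM Tt, MM tt, Mm Tt, Mm tt}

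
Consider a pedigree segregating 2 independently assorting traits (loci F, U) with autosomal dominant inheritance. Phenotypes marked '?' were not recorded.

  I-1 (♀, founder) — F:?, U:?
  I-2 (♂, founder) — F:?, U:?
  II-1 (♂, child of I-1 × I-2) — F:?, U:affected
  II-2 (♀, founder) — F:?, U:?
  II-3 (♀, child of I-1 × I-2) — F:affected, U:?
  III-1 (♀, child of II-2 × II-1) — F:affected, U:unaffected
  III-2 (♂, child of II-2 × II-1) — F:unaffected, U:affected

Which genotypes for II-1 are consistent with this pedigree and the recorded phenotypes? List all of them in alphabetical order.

II-1 ∈ {Ff Uu, ff Uu}

F/I-1 ? ·: ff|Ff|FF
F/I-2 ? ·: ff|Ff|FF
F/II-1 ? I-1×I-2: ff|Ff
F/II-2 ? ·: ff|Ff
F/II-3 aff I-1×I-2: Ff|FF
F/III-1 aff II-2×II-1: Ff|FF
F/III-2 un II-2×II-1: ff
⇒ F over [I-1,I-2,II-1,II-2,II-3,III-1,III-2]: 34 consistent
U/I-1 ? ·: uu|Uu|UU
U/I-2 ? ·: uu|Uu|UU
U/II-1 aff I-1×I-2: Uu
U/II-2 ? ·: uu|Uu
U/II-3 ? I-1×I-2: uu|Uu|UU
U/III-1 un II-2×II-1: uu
U/III-2 aff II-2×II-1: Uu|UU
⇒ U over [I-1,I-2,II-1,II-2,II-3,III-1,III-2]: 39 consistent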